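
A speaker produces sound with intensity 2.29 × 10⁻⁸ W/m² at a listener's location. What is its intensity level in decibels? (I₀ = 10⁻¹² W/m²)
β = 10·log₁₀(I/I₀) = 43.6 dB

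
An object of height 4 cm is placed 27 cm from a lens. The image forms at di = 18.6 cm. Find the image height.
hi = (-di/do) × ho = -2.756 cm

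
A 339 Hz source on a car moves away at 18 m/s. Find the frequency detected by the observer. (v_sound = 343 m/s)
f_obs = f·v/(v + v_s) = 322.1 Hz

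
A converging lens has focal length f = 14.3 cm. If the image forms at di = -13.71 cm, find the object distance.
1/do = 1/f − 1/di → do = 6.999 cm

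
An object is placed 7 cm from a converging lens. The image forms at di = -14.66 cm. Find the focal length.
1/f = 1/do + 1/di → f = 13.4 cm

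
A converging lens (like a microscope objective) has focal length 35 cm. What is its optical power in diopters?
P = 1/f = 2.857 D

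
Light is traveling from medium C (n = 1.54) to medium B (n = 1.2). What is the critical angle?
θc = arcsin(n₂/n₁) = 51.19°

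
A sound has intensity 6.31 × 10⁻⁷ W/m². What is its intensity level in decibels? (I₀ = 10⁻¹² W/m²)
β = 10·log₁₀(I/I₀) = 58 dB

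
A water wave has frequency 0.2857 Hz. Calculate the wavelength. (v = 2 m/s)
λ = v/f = 7 m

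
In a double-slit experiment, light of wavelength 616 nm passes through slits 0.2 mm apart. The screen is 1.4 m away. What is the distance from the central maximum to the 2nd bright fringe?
y = mλL/d = 8.624 mm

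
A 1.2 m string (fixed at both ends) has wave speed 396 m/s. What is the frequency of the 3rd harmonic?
fₙ = nv/(2L) = 495 Hz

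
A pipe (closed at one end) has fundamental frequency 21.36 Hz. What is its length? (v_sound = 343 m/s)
L = v/(4f₁) = 4.015 m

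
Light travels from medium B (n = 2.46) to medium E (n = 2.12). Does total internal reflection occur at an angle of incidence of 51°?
θc = arcsin(n₂/n₁) = 59.52°; 51° < θc, so no — the ray refracts.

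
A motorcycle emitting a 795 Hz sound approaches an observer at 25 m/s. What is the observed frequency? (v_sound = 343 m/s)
f_obs = f·v/(v − v_s) = 857.5 Hz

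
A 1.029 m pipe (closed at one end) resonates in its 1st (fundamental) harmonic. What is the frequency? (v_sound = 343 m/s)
fₙ = nv/(4L) = 83.33 Hz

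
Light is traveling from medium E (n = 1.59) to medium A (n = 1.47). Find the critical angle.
θc = arcsin(n₂/n₁) = 67.6°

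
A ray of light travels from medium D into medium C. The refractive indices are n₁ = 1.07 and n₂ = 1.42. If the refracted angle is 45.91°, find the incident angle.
sin θ₁ = (n₂/n₁)·sin θ₂ → θ₁ = 72.4°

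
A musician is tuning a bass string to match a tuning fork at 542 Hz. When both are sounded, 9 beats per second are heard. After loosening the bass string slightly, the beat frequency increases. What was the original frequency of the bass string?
533 Hz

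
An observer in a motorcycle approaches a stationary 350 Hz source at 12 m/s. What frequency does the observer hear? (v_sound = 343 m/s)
f_obs = f·(v + v_o)/v = 362.2 Hz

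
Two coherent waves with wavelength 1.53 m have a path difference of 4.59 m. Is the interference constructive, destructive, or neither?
constructive — path difference = 3λ, a whole number of wavelengths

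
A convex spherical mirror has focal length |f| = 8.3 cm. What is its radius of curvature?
R = 2|f| = 16.6 cm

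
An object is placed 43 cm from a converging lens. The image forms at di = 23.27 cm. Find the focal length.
1/f = 1/do + 1/di → f = 15.1 cm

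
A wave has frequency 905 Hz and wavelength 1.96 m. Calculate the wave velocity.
v = fλ = 1774 m/s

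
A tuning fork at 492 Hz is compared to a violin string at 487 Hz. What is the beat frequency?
5 Hz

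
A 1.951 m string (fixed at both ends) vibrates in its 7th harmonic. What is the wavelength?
λₙ = 2L/n = 0.5574 m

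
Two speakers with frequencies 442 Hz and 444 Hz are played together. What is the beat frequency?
2 Hz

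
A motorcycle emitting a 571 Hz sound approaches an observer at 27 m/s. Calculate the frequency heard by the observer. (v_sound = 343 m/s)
f_obs = f·v/(v − v_s) = 619.8 Hz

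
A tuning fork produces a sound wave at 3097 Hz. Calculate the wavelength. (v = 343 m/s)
λ = v/f = 0.1108 m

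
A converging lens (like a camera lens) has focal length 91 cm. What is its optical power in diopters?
P = 1/f = 1.099 D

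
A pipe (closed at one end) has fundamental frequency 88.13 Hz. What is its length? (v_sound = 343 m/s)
L = v/(4f₁) = 0.973 m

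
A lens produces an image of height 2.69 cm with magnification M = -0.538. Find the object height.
ho = |hi|/|M| = 5 cm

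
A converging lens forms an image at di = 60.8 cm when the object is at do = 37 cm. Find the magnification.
M = −di/do = -1.643 (inverted image)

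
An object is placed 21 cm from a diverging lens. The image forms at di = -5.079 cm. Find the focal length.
1/f = 1/do + 1/di → f = -6.699 cm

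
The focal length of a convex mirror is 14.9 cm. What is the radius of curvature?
R = 2|f| = 29.8 cm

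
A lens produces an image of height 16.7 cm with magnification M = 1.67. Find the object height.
ho = |hi|/|M| = 10 cm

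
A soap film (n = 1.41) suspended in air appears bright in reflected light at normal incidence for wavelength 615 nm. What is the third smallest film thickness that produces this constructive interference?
2nt = (m − ½)λ with m = 3 → t = (m − ½)λ/(2n) = 545.2 nm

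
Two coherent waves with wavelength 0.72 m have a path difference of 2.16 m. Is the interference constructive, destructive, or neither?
constructive — path difference = 3λ, a whole number of wavelengths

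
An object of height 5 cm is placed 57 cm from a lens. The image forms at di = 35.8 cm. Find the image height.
hi = (-di/do) × ho = -3.14 cm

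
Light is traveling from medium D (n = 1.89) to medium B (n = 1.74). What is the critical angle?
θc = arcsin(n₂/n₁) = 67.02°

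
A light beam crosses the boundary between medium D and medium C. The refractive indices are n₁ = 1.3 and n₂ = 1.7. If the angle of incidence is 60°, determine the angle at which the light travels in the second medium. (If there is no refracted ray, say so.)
sin θ₂ = (n₁/n₂)·sin θ₁ = 0.6623 → θ₂ = 41.47°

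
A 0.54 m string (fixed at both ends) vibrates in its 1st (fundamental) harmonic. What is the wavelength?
λₙ = 2L/n = 1.08 m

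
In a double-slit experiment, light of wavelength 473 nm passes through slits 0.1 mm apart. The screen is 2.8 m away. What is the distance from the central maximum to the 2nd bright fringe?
y = mλL/d = 26.49 mm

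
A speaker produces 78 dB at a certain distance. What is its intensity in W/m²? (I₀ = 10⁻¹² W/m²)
I = I₀·10^(β/10) = 6.31 × 10⁻⁵ W/m²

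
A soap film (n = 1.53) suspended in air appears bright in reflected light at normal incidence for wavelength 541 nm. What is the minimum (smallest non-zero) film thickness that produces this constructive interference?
2nt = (m − ½)λ with m = 1 → t = (m − ½)λ/(2n) = 88.4 nm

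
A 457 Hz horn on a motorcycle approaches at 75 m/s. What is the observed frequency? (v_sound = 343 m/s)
f_obs = f·v/(v − v_s) = 584.9 Hz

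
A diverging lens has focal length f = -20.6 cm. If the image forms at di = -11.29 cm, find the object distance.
1/do = 1/f − 1/di → do = 24.98 cm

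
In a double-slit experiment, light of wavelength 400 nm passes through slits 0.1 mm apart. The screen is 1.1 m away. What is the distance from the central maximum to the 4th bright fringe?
y = mλL/d = 17.6 mm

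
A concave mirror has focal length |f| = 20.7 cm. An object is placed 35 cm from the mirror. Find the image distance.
f = +20.7 cm (concave); 1/di = 1/f − 1/do → di = 50.66 cm (real image, in front of mirror)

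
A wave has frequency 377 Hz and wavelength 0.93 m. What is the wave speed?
v = fλ = 350.6 m/s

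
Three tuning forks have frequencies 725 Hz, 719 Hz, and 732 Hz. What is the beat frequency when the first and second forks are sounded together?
6 Hz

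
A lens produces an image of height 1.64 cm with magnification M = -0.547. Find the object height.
ho = |hi|/|M| = 2.998 cm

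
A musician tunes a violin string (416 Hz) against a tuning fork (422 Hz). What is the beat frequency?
6 Hz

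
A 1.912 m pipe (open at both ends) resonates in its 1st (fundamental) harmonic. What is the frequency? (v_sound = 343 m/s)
fₙ = nv/(2L) = 89.7 Hz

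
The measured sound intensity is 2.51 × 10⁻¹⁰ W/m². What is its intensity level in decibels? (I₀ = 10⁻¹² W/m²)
β = 10·log₁₀(I/I₀) = 24 dB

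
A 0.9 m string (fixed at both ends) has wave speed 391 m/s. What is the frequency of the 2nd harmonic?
fₙ = nv/(2L) = 434.4 Hz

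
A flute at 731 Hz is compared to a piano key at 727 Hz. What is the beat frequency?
4 Hz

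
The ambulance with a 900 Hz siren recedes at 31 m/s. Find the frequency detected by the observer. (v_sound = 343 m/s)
f_obs = f·v/(v + v_s) = 825.4 Hz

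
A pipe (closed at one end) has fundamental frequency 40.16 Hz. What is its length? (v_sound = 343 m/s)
L = v/(4f₁) = 2.135 m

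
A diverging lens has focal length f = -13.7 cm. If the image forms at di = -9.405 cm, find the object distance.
1/do = 1/f − 1/di → do = 30 cm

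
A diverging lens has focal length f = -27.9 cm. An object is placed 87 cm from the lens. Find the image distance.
1/di = 1/f − 1/do → di = -21.13 cm (virtual image)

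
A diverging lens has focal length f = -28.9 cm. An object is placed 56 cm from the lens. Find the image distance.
1/di = 1/f − 1/do → di = -19.06 cm (virtual image)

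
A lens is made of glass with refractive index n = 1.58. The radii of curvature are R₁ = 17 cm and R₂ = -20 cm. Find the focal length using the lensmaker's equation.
1/f = (n − 1)(1/R₁ − 1/R₂) → f = 15.84 cm (converging lens)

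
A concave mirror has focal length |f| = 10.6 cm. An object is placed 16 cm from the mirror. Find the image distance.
f = +10.6 cm (concave); 1/di = 1/f − 1/do → di = 31.41 cm (real image, in front of mirror)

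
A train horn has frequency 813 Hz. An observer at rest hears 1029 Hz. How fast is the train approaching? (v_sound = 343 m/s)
v_s = v·(1 − f/f_obs) = 72 m/s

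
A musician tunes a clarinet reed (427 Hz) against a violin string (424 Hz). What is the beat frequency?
3 Hz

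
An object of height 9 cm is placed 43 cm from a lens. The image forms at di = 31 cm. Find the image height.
hi = (-di/do) × ho = -6.488 cm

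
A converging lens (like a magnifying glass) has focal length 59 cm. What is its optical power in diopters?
P = 1/f = 1.695 D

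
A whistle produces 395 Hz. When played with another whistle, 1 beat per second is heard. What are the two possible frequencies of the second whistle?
f₂ = 395 ± 1 Hz → 396 Hz or 394 Hz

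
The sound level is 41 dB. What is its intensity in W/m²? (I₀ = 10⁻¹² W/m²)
I = I₀·10^(β/10) = 1.26 × 10⁻⁸ W/m²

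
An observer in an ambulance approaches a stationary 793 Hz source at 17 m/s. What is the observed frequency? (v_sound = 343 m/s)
f_obs = f·(v + v_o)/v = 832.3 Hz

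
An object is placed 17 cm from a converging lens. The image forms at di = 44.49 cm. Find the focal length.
1/f = 1/do + 1/di → f = 12.3 cm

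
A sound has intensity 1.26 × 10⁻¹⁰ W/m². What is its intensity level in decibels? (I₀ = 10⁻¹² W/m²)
β = 10·log₁₀(I/I₀) = 21 dB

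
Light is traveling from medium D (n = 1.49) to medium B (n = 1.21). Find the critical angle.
θc = arcsin(n₂/n₁) = 54.3°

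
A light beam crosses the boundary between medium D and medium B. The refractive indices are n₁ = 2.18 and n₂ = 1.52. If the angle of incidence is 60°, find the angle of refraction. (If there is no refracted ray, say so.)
sin θ₂ = (n₁/n₂)·sin θ₁ = 1.242 > 1, so there is no refracted ray — the light undergoes total internal reflection.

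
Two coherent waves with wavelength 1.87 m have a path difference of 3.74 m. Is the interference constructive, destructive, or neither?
constructive — path difference = 2λ, a whole number of wavelengths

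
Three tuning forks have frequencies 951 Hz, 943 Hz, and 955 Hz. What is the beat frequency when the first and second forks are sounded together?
8 Hz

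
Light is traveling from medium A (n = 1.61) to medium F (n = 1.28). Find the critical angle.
θc = arcsin(n₂/n₁) = 52.66°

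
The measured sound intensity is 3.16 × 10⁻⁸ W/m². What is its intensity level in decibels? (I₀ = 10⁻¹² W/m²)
β = 10·log₁₀(I/I₀) = 45 dB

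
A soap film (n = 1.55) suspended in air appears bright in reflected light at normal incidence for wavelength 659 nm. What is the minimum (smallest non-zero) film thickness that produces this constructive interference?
2nt = (m − ½)λ with m = 1 → t = (m − ½)λ/(2n) = 106.3 nm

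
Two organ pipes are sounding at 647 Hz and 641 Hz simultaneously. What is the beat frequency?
6 Hz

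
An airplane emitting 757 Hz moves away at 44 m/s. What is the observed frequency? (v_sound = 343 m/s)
f_obs = f·v/(v + v_s) = 670.9 Hz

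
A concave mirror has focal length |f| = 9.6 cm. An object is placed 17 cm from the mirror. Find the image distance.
f = +9.6 cm (concave); 1/di = 1/f − 1/do → di = 22.05 cm (real image, in front of mirror)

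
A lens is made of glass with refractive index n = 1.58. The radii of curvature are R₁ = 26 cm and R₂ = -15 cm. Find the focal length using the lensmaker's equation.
1/f = (n − 1)(1/R₁ − 1/R₂) → f = 16.4 cm (converging lens)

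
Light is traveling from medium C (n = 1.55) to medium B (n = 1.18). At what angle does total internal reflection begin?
θc = arcsin(n₂/n₁) = 49.58°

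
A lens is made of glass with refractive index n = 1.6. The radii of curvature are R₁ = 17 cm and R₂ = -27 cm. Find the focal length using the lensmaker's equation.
1/f = (n − 1)(1/R₁ − 1/R₂) → f = 17.39 cm (converging lens)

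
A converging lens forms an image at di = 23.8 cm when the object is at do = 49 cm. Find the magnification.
M = −di/do = -0.4857 (inverted image)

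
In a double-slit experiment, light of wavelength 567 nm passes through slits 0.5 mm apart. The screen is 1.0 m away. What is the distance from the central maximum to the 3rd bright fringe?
y = mλL/d = 3.402 mm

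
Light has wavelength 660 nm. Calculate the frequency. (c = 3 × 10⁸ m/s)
f = c/λ = 4.545 × 10¹⁴ Hz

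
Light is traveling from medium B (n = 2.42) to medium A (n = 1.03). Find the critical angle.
θc = arcsin(n₂/n₁) = 25.19°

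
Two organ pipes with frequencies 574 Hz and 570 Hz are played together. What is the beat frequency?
4 Hz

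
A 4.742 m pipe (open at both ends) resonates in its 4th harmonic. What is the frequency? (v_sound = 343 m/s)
fₙ = nv/(2L) = 144.7 Hz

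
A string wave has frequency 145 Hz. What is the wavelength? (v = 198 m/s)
λ = v/f = 1.366 m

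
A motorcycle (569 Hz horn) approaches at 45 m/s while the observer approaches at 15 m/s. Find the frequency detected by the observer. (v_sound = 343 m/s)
f_obs = f·(v + v_o)/(v − v_s) = 683.6 Hz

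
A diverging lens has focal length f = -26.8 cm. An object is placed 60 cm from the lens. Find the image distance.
1/di = 1/f − 1/do → di = -18.53 cm (virtual image)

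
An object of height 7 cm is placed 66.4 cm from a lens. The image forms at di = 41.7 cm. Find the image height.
hi = (-di/do) × ho = -4.396 cm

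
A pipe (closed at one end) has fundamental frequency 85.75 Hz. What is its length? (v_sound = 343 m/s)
L = v/(4f₁) = 1 m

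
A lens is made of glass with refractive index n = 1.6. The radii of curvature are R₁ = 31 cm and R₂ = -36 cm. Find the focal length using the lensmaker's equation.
1/f = (n − 1)(1/R₁ − 1/R₂) → f = 27.76 cm (converging lens)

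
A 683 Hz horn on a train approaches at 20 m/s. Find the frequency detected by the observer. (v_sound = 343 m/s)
f_obs = f·v/(v − v_s) = 725.3 Hz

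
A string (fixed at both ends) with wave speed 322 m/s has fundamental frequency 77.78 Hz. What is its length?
L = v/(2f₁) = 2.07 m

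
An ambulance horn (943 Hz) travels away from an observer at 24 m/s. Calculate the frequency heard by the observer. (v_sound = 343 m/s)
f_obs = f·v/(v + v_s) = 881.3 Hz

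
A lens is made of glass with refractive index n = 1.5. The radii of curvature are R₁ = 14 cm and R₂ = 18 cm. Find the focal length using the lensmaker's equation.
1/f = (n − 1)(1/R₁ − 1/R₂) → f = 126 cm (converging lens)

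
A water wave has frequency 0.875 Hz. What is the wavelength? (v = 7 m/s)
λ = v/f = 8 m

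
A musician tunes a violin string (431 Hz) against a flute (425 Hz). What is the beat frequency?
6 Hz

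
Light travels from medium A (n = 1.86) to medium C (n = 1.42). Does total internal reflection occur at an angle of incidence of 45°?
θc = arcsin(n₂/n₁) = 49.77°; 45° < θc, so no — the ray refracts.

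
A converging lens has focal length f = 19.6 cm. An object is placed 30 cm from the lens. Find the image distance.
1/di = 1/f − 1/do → di = 56.54 cm (real image)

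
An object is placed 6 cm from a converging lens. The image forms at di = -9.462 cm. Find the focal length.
1/f = 1/do + 1/di → f = 16.4 cm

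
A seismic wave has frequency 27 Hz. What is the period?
T = 1/f = 0.03704 s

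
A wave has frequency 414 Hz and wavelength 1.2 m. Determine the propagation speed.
v = fλ = 496.8 m/s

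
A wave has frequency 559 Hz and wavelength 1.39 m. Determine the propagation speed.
v = fλ = 777 m/s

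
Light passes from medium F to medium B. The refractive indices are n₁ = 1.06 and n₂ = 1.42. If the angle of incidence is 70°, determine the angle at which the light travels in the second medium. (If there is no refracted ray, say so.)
sin θ₂ = (n₁/n₂)·sin θ₁ = 0.7015 → θ₂ = 44.54°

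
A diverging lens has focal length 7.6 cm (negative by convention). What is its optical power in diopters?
P = 1/f = -13.16 D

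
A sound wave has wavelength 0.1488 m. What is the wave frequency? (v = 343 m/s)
f = v/λ = 2305 Hz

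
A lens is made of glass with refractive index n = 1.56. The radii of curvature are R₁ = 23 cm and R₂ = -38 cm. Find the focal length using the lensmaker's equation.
1/f = (n − 1)(1/R₁ − 1/R₂) → f = 25.59 cm (converging lens)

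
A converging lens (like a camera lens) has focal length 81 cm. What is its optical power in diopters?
P = 1/f = 1.235 D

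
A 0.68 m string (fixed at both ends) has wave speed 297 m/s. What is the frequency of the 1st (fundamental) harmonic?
fₙ = nv/(2L) = 218.4 Hz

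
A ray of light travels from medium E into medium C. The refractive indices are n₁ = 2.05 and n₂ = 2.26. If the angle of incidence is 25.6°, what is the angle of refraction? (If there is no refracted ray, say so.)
sin θ₂ = (n₁/n₂)·sin θ₁ = 0.3919 → θ₂ = 23.08°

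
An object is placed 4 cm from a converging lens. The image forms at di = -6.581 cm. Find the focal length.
1/f = 1/do + 1/di → f = 10.2 cm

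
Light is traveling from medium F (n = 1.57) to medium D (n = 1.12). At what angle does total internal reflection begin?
θc = arcsin(n₂/n₁) = 45.51°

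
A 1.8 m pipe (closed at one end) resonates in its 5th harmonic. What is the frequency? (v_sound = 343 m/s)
fₙ = nv/(4L) = 238.2 Hz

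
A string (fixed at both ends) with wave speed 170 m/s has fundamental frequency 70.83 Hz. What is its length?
L = v/(2f₁) = 1.2 m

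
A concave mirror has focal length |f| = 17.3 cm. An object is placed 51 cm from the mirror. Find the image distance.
f = +17.3 cm (concave); 1/di = 1/f − 1/do → di = 26.18 cm (real image, in front of mirror)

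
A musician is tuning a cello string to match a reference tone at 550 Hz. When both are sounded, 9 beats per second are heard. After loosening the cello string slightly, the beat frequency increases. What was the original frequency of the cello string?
541 Hz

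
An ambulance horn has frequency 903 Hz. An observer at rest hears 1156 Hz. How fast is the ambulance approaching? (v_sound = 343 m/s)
v_s = v·(1 − f/f_obs) = 75.07 m/s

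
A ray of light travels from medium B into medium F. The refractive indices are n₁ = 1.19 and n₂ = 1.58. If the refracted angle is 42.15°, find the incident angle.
sin θ₁ = (n₂/n₁)·sin θ₂ → θ₁ = 63°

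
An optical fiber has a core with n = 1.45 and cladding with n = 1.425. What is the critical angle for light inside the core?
θc = arcsin(n_cladding/n_core) = 79.35°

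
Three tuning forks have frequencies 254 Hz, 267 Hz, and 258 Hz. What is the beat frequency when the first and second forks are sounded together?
13 Hz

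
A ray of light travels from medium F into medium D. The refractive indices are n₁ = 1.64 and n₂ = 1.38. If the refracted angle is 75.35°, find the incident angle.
sin θ₁ = (n₂/n₁)·sin θ₂ → θ₁ = 54.5°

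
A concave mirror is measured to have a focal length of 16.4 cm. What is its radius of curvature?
R = 2|f| = 32.8 cm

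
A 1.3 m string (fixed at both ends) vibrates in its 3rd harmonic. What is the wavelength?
λₙ = 2L/n = 0.8667 m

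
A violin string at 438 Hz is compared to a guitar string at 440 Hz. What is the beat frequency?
2 Hz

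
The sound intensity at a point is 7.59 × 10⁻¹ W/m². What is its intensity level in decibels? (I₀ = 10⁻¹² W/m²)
β = 10·log₁₀(I/I₀) = 118.8 dB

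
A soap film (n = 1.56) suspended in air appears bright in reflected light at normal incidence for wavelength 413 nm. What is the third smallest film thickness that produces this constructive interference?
2nt = (m − ½)λ with m = 3 → t = (m − ½)λ/(2n) = 330.9 nm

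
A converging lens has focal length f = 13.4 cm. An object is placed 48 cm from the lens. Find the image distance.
1/di = 1/f − 1/do → di = 18.59 cm (real image)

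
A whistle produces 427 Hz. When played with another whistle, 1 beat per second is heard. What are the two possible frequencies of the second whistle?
f₂ = 427 ± 1 Hz → 428 Hz or 426 Hz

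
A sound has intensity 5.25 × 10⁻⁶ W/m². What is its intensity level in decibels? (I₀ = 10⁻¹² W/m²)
β = 10·log₁₀(I/I₀) = 67.2 dB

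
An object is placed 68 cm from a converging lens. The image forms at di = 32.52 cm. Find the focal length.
1/f = 1/do + 1/di → f = 22 cm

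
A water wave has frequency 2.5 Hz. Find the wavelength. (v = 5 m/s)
λ = v/f = 2 m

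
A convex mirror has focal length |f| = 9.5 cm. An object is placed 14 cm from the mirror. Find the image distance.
f = −9.5 cm (convex); 1/di = 1/f − 1/do → di = -5.66 cm (virtual image, behind mirror)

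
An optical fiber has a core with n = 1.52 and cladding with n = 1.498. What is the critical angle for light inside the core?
θc = arcsin(n_cladding/n_core) = 80.24°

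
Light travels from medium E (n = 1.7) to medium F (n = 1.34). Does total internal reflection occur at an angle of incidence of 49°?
θc = arcsin(n₂/n₁) = 52.02°; 49° < θc, so no — the ray refracts.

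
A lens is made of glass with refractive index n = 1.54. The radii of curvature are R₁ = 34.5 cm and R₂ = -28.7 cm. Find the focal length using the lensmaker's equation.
1/f = (n − 1)(1/R₁ − 1/R₂) → f = 29.01 cm (converging lens)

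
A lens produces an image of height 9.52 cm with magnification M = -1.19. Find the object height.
ho = |hi|/|M| = 8 cm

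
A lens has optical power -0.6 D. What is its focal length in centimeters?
f = 1/P = -166.7 cm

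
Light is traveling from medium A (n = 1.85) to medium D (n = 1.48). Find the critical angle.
θc = arcsin(n₂/n₁) = 53.13°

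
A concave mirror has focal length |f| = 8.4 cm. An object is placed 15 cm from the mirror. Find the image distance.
f = +8.4 cm (concave); 1/di = 1/f − 1/do → di = 19.09 cm (real image, in front of mirror)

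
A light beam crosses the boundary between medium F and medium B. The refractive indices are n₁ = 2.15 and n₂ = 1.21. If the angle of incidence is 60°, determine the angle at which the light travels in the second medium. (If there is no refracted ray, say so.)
sin θ₂ = (n₁/n₂)·sin θ₁ = 1.539 > 1, so there is no refracted ray — the light undergoes total internal reflection.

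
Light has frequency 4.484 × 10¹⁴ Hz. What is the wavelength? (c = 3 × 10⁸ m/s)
λ = c/f = 669 nm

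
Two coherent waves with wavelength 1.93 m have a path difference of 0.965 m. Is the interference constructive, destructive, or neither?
destructive — path difference = 0.5λ, an odd multiple of λ/2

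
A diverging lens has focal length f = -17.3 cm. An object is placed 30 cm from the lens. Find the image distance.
1/di = 1/f − 1/do → di = -10.97 cm (virtual image)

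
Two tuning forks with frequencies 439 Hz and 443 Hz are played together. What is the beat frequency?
4 Hz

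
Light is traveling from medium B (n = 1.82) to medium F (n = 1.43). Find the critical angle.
θc = arcsin(n₂/n₁) = 51.79°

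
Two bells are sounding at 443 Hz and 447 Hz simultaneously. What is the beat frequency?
4 Hz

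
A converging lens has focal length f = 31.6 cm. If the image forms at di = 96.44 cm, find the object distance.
1/do = 1/f − 1/di → do = 47 cm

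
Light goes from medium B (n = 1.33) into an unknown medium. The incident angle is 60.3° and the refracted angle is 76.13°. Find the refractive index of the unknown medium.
n₂ = n₁·sin θ₁ / sin θ₂ = 1.19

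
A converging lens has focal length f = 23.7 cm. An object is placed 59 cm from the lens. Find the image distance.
1/di = 1/f − 1/do → di = 39.61 cm (real image)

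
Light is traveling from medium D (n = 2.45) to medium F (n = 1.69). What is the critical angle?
θc = arcsin(n₂/n₁) = 43.61°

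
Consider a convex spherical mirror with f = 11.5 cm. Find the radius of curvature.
R = 2|f| = 23 cm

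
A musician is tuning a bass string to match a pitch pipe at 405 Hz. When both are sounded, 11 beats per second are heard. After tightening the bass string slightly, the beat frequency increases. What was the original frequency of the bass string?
416 Hz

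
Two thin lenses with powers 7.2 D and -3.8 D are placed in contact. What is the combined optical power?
P_total = P₁ + P₂ = 3.4 D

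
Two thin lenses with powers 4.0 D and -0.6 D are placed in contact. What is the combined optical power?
P_total = P₁ + P₂ = 3.4 D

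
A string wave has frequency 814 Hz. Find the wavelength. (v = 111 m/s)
λ = v/f = 0.1364 m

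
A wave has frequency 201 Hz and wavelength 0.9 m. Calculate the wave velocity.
v = fλ = 180.9 m/s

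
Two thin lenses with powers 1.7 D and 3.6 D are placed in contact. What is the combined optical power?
P_total = P₁ + P₂ = 5.3 D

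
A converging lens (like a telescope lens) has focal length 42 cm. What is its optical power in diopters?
P = 1/f = 2.381 D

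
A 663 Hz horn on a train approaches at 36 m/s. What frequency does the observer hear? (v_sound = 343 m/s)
f_obs = f·v/(v − v_s) = 740.7 Hz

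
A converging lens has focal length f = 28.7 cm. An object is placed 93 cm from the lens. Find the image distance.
1/di = 1/f − 1/do → di = 41.51 cm (real image)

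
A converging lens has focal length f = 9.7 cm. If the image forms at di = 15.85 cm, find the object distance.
1/do = 1/f − 1/di → do = 25 cm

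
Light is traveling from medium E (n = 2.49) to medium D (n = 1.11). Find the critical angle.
θc = arcsin(n₂/n₁) = 26.47°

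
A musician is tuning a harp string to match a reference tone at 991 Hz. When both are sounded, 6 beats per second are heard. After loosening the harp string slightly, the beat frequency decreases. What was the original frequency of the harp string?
997 Hz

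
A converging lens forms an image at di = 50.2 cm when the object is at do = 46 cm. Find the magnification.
M = −di/do = -1.091 (inverted image)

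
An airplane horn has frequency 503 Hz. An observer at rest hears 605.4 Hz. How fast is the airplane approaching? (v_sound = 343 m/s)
v_s = v·(1 − f/f_obs) = 58.02 m/s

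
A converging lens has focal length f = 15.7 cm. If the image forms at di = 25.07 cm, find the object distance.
1/do = 1/f − 1/di → do = 42.01 cm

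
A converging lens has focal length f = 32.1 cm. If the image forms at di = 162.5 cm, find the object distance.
1/do = 1/f − 1/di → do = 40 cm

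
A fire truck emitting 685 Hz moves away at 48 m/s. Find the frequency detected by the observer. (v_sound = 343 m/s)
f_obs = f·v/(v + v_s) = 600.9 Hz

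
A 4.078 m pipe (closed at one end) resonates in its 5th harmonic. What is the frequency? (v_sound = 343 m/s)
fₙ = nv/(4L) = 105.1 Hz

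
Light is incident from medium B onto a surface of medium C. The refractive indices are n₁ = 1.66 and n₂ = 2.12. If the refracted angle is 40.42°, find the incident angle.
sin θ₁ = (n₂/n₁)·sin θ₂ → θ₁ = 55.9°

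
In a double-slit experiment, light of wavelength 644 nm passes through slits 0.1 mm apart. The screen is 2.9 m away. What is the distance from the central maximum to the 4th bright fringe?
y = mλL/d = 74.7 mm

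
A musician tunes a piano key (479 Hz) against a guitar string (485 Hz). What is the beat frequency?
6 Hz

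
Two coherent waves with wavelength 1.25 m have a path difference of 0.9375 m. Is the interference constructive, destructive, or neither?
neither (partial) — path difference = 0.75λ, neither a whole number of wavelengths nor an odd multiple of λ/2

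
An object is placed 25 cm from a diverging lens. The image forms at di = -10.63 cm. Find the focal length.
1/f = 1/do + 1/di → f = -18.49 cm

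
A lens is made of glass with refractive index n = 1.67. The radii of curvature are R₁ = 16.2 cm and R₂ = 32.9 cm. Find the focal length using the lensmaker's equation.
1/f = (n − 1)(1/R₁ − 1/R₂) → f = 47.63 cm (converging lens)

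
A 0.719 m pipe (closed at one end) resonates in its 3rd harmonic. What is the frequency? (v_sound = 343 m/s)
fₙ = nv/(4L) = 357.8 Hz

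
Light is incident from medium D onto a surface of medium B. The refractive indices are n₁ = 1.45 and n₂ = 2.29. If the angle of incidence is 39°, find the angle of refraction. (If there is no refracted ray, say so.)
sin θ₂ = (n₁/n₂)·sin θ₁ = 0.3985 → θ₂ = 23.48°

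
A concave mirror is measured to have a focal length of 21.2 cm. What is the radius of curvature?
R = 2|f| = 42.4 cm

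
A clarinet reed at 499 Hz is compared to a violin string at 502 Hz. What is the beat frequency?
3 Hz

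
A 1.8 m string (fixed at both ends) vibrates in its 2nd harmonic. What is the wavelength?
λₙ = 2L/n = 1.8 m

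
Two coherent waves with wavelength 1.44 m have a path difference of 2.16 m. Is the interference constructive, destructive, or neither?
destructive — path difference = 1.5λ, an odd multiple of λ/2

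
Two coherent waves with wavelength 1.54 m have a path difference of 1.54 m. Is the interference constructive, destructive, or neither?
constructive — path difference = 1λ, a whole number of wavelengths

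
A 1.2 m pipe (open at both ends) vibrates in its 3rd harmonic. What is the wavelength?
λₙ = 2L/n = 0.8 m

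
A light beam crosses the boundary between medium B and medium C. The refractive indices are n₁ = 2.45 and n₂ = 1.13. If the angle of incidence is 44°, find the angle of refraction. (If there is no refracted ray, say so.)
sin θ₂ = (n₁/n₂)·sin θ₁ = 1.506 > 1, so there is no refracted ray — the light undergoes total internal reflection.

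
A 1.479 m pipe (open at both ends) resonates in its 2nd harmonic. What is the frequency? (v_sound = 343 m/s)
fₙ = nv/(2L) = 231.9 Hz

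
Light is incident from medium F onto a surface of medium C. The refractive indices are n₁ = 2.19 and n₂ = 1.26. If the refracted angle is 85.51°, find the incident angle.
sin θ₁ = (n₂/n₁)·sin θ₂ → θ₁ = 35°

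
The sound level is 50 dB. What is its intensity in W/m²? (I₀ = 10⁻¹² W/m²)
I = I₀·10^(β/10) = 1.00 × 10⁻⁷ W/m²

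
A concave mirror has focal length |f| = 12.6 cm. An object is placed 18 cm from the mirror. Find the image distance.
f = +12.6 cm (concave); 1/di = 1/f − 1/do → di = 42 cm (real image, in front of mirror)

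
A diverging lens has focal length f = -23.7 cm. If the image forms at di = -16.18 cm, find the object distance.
1/do = 1/f − 1/di → do = 50.99 cm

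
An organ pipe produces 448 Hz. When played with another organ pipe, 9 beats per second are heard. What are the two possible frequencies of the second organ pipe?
f₂ = 448 ± 9 Hz → 457 Hz or 439 Hz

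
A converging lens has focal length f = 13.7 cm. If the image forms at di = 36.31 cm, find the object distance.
1/do = 1/f − 1/di → do = 22 cm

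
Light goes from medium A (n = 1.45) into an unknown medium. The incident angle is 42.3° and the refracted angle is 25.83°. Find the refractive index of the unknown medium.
n₂ = n₁·sin θ₁ / sin θ₂ = 2.24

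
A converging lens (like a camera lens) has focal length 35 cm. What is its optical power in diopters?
P = 1/f = 2.857 D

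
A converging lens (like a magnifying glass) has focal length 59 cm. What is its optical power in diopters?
P = 1/f = 1.695 D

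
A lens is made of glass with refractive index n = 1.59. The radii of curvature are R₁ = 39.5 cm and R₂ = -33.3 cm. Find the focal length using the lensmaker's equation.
1/f = (n − 1)(1/R₁ − 1/R₂) → f = 30.62 cm (converging lens)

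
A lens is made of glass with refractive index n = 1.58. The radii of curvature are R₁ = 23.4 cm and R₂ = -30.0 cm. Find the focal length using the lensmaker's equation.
1/f = (n − 1)(1/R₁ − 1/R₂) → f = 22.67 cm (converging lens)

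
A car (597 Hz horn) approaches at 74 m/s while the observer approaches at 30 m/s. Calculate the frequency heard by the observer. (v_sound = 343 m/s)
f_obs = f·(v + v_o)/(v − v_s) = 827.8 Hz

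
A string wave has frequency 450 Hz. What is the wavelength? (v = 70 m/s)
λ = v/f = 0.1556 m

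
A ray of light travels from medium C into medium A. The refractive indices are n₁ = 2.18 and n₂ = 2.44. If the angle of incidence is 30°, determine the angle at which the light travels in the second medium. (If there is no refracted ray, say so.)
sin θ₂ = (n₁/n₂)·sin θ₁ = 0.4467 → θ₂ = 26.53°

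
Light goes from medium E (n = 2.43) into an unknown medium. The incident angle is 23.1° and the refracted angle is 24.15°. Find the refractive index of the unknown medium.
n₂ = n₁·sin θ₁ / sin θ₂ = 2.33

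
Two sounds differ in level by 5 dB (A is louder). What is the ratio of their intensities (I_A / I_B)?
I_A/I_B = 10^(Δβ/10) = 3.162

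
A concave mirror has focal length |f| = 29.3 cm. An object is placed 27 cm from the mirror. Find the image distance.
f = +29.3 cm (concave); 1/di = 1/f − 1/do → di = -344 cm (virtual image, behind mirror)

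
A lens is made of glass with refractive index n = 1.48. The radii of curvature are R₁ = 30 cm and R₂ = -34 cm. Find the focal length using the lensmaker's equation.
1/f = (n − 1)(1/R₁ − 1/R₂) → f = 33.2 cm (converging lens)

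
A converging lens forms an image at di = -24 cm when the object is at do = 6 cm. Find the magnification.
M = −di/do = 4 (upright image)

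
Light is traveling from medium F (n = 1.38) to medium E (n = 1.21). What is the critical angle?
θc = arcsin(n₂/n₁) = 61.26°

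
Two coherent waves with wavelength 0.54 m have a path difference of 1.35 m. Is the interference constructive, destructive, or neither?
destructive — path difference = 2.5λ, an odd multiple of λ/2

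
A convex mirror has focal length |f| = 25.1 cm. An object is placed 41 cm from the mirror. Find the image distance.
f = −25.1 cm (convex); 1/di = 1/f − 1/do → di = -15.57 cm (virtual image, behind mirror)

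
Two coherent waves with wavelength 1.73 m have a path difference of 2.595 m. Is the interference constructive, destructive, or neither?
destructive — path difference = 1.5λ, an odd multiple of λ/2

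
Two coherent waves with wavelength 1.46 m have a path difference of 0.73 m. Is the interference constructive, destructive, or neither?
destructive — path difference = 0.5λ, an odd multiple of λ/2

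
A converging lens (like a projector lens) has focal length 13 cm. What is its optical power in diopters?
P = 1/f = 7.692 D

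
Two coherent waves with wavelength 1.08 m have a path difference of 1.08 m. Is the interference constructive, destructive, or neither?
constructive — path difference = 1λ, a whole number of wavelengths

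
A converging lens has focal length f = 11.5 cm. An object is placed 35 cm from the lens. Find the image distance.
1/di = 1/f − 1/do → di = 17.13 cm (real image)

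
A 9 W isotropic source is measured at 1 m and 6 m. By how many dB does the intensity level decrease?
Δβ = 20·log₁₀(r₂/r₁) = 15.56 dB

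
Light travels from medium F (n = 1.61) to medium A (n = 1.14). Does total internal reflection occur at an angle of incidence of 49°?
θc = arcsin(n₂/n₁) = 45.08°; 49° > θc, so yes — total internal reflection.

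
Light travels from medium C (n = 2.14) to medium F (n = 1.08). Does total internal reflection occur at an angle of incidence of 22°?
θc = arcsin(n₂/n₁) = 30.31°; 22° < θc, so no — the ray refracts.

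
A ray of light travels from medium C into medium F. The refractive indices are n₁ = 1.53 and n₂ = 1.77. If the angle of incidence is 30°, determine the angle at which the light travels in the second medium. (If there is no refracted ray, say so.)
sin θ₂ = (n₁/n₂)·sin θ₁ = 0.4322 → θ₂ = 25.61°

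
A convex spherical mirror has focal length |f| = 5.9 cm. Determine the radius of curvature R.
R = 2|f| = 11.8 cm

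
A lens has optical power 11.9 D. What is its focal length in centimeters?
f = 1/P = 8.403 cm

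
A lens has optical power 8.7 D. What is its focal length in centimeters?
f = 1/P = 11.49 cm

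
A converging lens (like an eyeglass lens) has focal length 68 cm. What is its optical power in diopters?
P = 1/f = 1.471 D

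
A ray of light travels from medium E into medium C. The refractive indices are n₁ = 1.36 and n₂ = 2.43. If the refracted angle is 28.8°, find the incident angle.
sin θ₁ = (n₂/n₁)·sin θ₂ → θ₁ = 59.4°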